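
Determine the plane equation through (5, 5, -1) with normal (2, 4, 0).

The plane through P with normal n = (a, b, c) satisfies n·(r - P) = 0,
i.e. ax + by + cz = a·x₀ + b·y₀ + c·z₀.
d = 2·5 + 4·5 + 0·(-1)
  = 10 + 20 + 0
  = 30
Equation: 2x + 4y = 30

2x + 4y = 30


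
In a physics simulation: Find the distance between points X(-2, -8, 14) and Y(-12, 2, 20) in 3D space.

d = √[(x₂-x₁)² + (y₂-y₁)² + (z₂-z₁)²]
  = √[(-10)² + 10² + 6²]
  = √[100 + 100 + 36]
  = √236
  ≈ 15.36

15.36


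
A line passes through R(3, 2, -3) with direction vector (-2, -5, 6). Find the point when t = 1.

P(t) = R + t·d
  = (3 + (-2)·1, 2 + (-5)·1, -3 + 6·1)
  = (3 - 2, 2 - 5, -3 + 6)
  = (1, -3, 3)

(1, -3, 3)


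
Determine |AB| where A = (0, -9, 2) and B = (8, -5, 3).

d = √[(x₂-x₁)² + (y₂-y₁)² + (z₂-z₁)²]
  = √[8² + 4² + 1²]
  = √[64 + 16 + 1]
  = √81
  ≈ 9

9


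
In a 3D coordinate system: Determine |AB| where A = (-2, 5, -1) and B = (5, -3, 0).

d = √[(x₂-x₁)² + (y₂-y₁)² + (z₂-z₁)²]
  = √[7² + (-8)² + 1²]
  = √[49 + 64 + 1]
  = √114
  ≈ 10.68

10.68


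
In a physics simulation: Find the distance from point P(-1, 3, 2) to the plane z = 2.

distance = |a·x₀ + b·y₀ + c·z₀ - d| / √(a² + b² + c²)
  = |0·(-1) + 0·3 + 1·2 - 2| / √(0² + 0² + 1²)
  = |0 + 0 + 2 - 2| / √(0 + 0 + 1)
  = |0| / √1
  = 0 / 1
  ≈ 0

0


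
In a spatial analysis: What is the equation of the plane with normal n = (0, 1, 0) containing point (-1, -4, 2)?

The plane through P with normal n = (a, b, c) satisfies n·(r - P) = 0,
i.e. ax + by + cz = a·x₀ + b·y₀ + c·z₀.
d = 0·(-1) + 1·(-4) + 0·2
  = 0 - 4 + 0
  = -4
Equation: y = -4

y = -4


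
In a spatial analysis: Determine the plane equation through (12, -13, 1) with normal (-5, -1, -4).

The plane through P with normal n = (a, b, c) satisfies n·(r - P) = 0,
i.e. ax + by + cz = a·x₀ + b·y₀ + c·z₀.
d = (-5)·12 + (-1)·(-13) + (-4)·1
  = -60 + 13 - 4
  = -51
Equation: -5x - y - 4z = -51

-5x - y - 4z = -51


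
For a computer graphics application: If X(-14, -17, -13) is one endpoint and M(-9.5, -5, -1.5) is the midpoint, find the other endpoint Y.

Y = 2M - X
  = (2·(-9.5) - (-14), 2·(-5) - (-17), 2·(-1.5) - (-13))
  = (-19 + 14, -10 + 17, -3 + 13)
  = (-5, 7, 10)

(-5, 7, 10)


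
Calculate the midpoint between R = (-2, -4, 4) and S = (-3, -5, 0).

M = ((x₁+x₂)/2, (y₁+y₂)/2, (z₁+z₂)/2)
  = ((-2 - 3)/2, (-4 - 5)/2, (4 + 0)/2)
  = (-5/2, -9/2, 4/2)
  = (-2.5, -4.5, 2)

(-2.5, -4.5, 2)


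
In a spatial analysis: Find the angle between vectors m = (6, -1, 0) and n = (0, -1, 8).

m·n = 6·0 + (-1)·(-1) + 0·8 = 0 + 1 + 0 = 1
|m| = √(6² + (-1)² + 0²) = √37 ≈ 6.083
|n| = √(0² + (-1)² + 8²) = √65 ≈ 8.062
cos θ = (m·n)/(|m||n|) = 1/(6.083·8.062) ≈ 0.02039
θ = arccos(0.02039) ≈ 88.83°

88.83°


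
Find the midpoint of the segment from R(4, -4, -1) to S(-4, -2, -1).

M = ((x₁+x₂)/2, (y₁+y₂)/2, (z₁+z₂)/2)
  = ((4 - 4)/2, (-4 - 2)/2, (-1 - 1)/2)
  = (0/2, -6/2, -2/2)
  = (0, -3, -1)

(0, -3, -1)


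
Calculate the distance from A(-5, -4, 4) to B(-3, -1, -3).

d = √[(x₂-x₁)² + (y₂-y₁)² + (z₂-z₁)²]
  = √[2² + 3² + (-7)²]
  = √[4 + 9 + 49]
  = √62
  ≈ 7.874

7.874


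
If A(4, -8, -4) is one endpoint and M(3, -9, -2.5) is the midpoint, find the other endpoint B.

B = 2M - A
  = (2·3 - 4, 2·(-9) - (-8), 2·(-2.5) - (-4))
  = (6 - 4, -18 + 8, -5 + 4)
  = (2, -10, -1)

(2, -10, -1)


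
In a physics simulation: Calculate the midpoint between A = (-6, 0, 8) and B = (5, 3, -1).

M = ((x₁+x₂)/2, (y₁+y₂)/2, (z₁+z₂)/2)
  = ((-6 + 5)/2, (0 + 3)/2, (8 - 1)/2)
  = (-1/2, 3/2, 7/2)
  = (-0.5, 1.5, 3.5)

(-0.5, 1.5, 3.5)


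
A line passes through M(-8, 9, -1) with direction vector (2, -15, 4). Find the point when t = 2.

P(t) = M + t·d
  = (-8 + 2·2, 9 + (-15)·2, -1 + 4·2)
  = (-8 + 4, 9 - 30, -1 + 8)
  = (-4, -21, 7)

(-4, -21, 7)


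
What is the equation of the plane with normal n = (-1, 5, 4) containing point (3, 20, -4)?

The plane through P with normal n = (a, b, c) satisfies n·(r - P) = 0,
i.e. ax + by + cz = a·x₀ + b·y₀ + c·z₀.
d = (-1)·3 + 5·20 + 4·(-4)
  = -3 + 100 - 16
  = 81
Equation: -x + 5y + 4z = 81

-x + 5y + 4z = 81


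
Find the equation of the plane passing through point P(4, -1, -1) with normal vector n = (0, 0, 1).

The plane through P with normal n = (a, b, c) satisfies n·(r - P) = 0,
i.e. ax + by + cz = a·x₀ + b·y₀ + c·z₀.
d = 0·4 + 0·(-1) + 1·(-1)
  = 0 + 0 - 1
  = -1
Equation: z = -1

z = -1


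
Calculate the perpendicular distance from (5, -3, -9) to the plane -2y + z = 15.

distance = |a·x₀ + b·y₀ + c·z₀ - d| / √(a² + b² + c²)
  = |0·5 + (-2)·(-3) + 1·(-9) - 15| / √(0² + (-2)² + 1²)
  = |0 + 6 - 9 - 15| / √(0 + 4 + 1)
  = |-18| / √5
  = 18 / 2.236
  ≈ 8.05

8.05


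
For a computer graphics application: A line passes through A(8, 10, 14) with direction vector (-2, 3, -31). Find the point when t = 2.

P(t) = A + t·d
  = (8 + (-2)·2, 10 + 3·2, 14 + (-31)·2)
  = (8 - 4, 10 + 6, 14 - 62)
  = (4, 16, -48)

(4, 16, -48)


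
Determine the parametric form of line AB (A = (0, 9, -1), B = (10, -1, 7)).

Direction vector d = B - A = (10 + 0, -1 - 9, 7 + 1) = (10, -10, 8)
Parametric form r = A + t·d:
x = 0 + 10t, y = 9 - 10t, z = -1 + 8t

x = 0 + 10t, y = 9 - 10t, z = -1 + 8t


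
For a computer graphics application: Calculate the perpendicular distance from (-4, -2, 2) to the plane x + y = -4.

distance = |a·x₀ + b·y₀ + c·z₀ - d| / √(a² + b² + c²)
  = |1·(-4) + 1·(-2) + 0·2 - (-4)| / √(1² + 1² + 0²)
  = |-4 - 2 + 0 + 4| / √(1 + 1 + 0)
  = |-2| / √2
  = 2 / 1.414
  ≈ 1.414

1.414


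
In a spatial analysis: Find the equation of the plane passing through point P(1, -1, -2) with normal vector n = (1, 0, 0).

The plane through P with normal n = (a, b, c) satisfies n·(r - P) = 0,
i.e. ax + by + cz = a·x₀ + b·y₀ + c·z₀.
d = 1·1 + 0·(-1) + 0·(-2)
  = 1 + 0 + 0
  = 1
Equation: x = 1

x = 1


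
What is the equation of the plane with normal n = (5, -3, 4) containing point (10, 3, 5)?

The plane through P with normal n = (a, b, c) satisfies n·(r - P) = 0,
i.e. ax + by + cz = a·x₀ + b·y₀ + c·z₀.
d = 5·10 + (-3)·3 + 4·5
  = 50 - 9 + 20
  = 61
Equation: 5x - 3y + 4z = 61

5x - 3y + 4z = 61


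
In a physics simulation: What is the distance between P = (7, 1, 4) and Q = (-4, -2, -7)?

d = √[(x₂-x₁)² + (y₂-y₁)² + (z₂-z₁)²]
  = √[(-11)² + (-3)² + (-11)²]
  = √[121 + 9 + 121]
  = √251
  ≈ 15.84

15.84


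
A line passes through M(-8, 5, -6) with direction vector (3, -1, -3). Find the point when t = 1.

P(t) = M + t·d
  = (-8 + 3·1, 5 + (-1)·1, -6 + (-3)·1)
  = (-8 + 3, 5 - 1, -6 - 3)
  = (-5, 4, -9)

(-5, 4, -9)


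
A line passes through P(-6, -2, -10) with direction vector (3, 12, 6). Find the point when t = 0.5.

P(t) = P + t·d
  = (-6 + 3·0.5, -2 + 12·0.5, -10 + 6·0.5)
  = (-6 + 1.5, -2 + 6, -10 + 3)
  = (-4.5, 4, -7)

(-4.5, 4, -7)


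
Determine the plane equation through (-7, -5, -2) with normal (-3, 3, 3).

The plane through P with normal n = (a, b, c) satisfies n·(r - P) = 0,
i.e. ax + by + cz = a·x₀ + b·y₀ + c·z₀.
d = (-3)·(-7) + 3·(-5) + 3·(-2)
  = 21 - 15 - 6
  = 0
Equation: -3x + 3y + 3z = 0

-3x + 3y + 3z = 0


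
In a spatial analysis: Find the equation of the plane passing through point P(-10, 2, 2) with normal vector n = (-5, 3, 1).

The plane through P with normal n = (a, b, c) satisfies n·(r - P) = 0,
i.e. ax + by + cz = a·x₀ + b·y₀ + c·z₀.
d = (-5)·(-10) + 3·2 + 1·2
  = 50 + 6 + 2
  = 58
Equation: -5x + 3y + z = 58

-5x + 3y + z = 58


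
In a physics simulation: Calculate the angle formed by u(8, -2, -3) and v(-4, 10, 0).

u·v = 8·(-4) + (-2)·10 + (-3)·0 = -32 - 20 + 0 = -52
|u| = √(8² + (-2)² + (-3)²) = √77 ≈ 8.775
|v| = √((-4)² + 10² + 0²) = √116 ≈ 10.77
cos θ = (u·v)/(|u||v|) = -52/(8.775·10.77) ≈ -0.5502
θ = arccos(-0.5502) ≈ 123.4°

123.4°


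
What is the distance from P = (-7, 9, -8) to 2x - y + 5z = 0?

distance = |a·x₀ + b·y₀ + c·z₀ - d| / √(a² + b² + c²)
  = |2·(-7) + (-1)·9 + 5·(-8) - 0| / √(2² + (-1)² + 5²)
  = |-14 - 9 - 40 + 0| / √(4 + 1 + 25)
  = |-63| / √30
  = 63 / 5.477
  ≈ 11.5

11.5


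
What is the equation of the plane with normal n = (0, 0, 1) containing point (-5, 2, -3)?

The plane through P with normal n = (a, b, c) satisfies n·(r - P) = 0,
i.e. ax + by + cz = a·x₀ + b·y₀ + c·z₀.
d = 0·(-5) + 0·2 + 1·(-3)
  = 0 + 0 - 3
  = -3
Equation: z = -3

z = -3


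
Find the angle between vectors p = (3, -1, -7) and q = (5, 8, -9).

p·q = 3·5 + (-1)·8 + (-7)·(-9) = 15 - 8 + 63 = 70
|p| = √(3² + (-1)² + (-7)²) = √59 ≈ 7.681
|q| = √(5² + 8² + (-9)²) = √170 ≈ 13.04
cos θ = (p·q)/(|p||q|) = 70/(7.681·13.04) ≈ 0.699
θ = arccos(0.699) ≈ 45.66°

45.66°


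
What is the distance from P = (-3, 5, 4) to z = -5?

distance = |a·x₀ + b·y₀ + c·z₀ - d| / √(a² + b² + c²)
  = |0·(-3) + 0·5 + 1·4 - (-5)| / √(0² + 0² + 1²)
  = |0 + 0 + 4 + 5| / √(0 + 0 + 1)
  = |9| / √1
  = 9 / 1
  ≈ 9

9


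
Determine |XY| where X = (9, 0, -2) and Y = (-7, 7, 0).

d = √[(x₂-x₁)² + (y₂-y₁)² + (z₂-z₁)²]
  = √[(-16)² + 7² + 2²]
  = √[256 + 49 + 4]
  = √309
  ≈ 17.58

17.58


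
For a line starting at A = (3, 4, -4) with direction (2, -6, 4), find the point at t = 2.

P(t) = A + t·d
  = (3 + 2·2, 4 + (-6)·2, -4 + 4·2)
  = (3 + 4, 4 - 12, -4 + 8)
  = (7, -8, 4)

(7, -8, 4)


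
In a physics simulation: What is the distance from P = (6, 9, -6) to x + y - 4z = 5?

distance = |a·x₀ + b·y₀ + c·z₀ - d| / √(a² + b² + c²)
  = |1·6 + 1·9 + (-4)·(-6) - 5| / √(1² + 1² + (-4)²)
  = |6 + 9 + 24 - 5| / √(1 + 1 + 16)
  = |34| / √18
  = 34 / 4.243
  ≈ 8.014

8.014


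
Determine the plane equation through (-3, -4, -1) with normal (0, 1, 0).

The plane through P with normal n = (a, b, c) satisfies n·(r - P) = 0,
i.e. ax + by + cz = a·x₀ + b·y₀ + c·z₀.
d = 0·(-3) + 1·(-4) + 0·(-1)
  = 0 - 4 + 0
  = -4
Equation: y = -4

y = -4


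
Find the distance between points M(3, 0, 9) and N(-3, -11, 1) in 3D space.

d = √[(x₂-x₁)² + (y₂-y₁)² + (z₂-z₁)²]
  = √[(-6)² + (-11)² + (-8)²]
  = √[36 + 121 + 64]
  = √221
  ≈ 14.87

14.87


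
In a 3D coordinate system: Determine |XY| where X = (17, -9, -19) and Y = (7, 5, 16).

d = √[(x₂-x₁)² + (y₂-y₁)² + (z₂-z₁)²]
  = √[(-10)² + 14² + 35²]
  = √[100 + 196 + 1225]
  = √1521
  ≈ 39

39


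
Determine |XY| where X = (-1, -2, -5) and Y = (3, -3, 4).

d = √[(x₂-x₁)² + (y₂-y₁)² + (z₂-z₁)²]
  = √[4² + (-1)² + 9²]
  = √[16 + 1 + 81]
  = √98
  ≈ 9.899

9.899


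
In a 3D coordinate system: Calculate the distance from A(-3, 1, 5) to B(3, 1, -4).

d = √[(x₂-x₁)² + (y₂-y₁)² + (z₂-z₁)²]
  = √[6² + 0² + (-9)²]
  = √[36 + 0 + 81]
  = √117
  ≈ 10.82

10.82


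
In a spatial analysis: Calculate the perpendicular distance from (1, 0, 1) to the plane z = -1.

distance = |a·x₀ + b·y₀ + c·z₀ - d| / √(a² + b² + c²)
  = |0·1 + 0·0 + 1·1 - (-1)| / √(0² + 0² + 1²)
  = |0 + 0 + 1 + 1| / √(0 + 0 + 1)
  = |2| / √1
  = 2 / 1
  ≈ 2

2


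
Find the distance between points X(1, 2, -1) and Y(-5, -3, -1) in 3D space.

d = √[(x₂-x₁)² + (y₂-y₁)² + (z₂-z₁)²]
  = √[(-6)² + (-5)² + 0²]
  = √[36 + 25 + 0]
  = √61
  ≈ 7.81

7.81


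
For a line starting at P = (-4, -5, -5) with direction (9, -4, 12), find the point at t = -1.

P(t) = P + t·d
  = (-4 + 9·(-1), -5 + (-4)·(-1), -5 + 12·(-1))
  = (-4 - 9, -5 + 4, -5 - 12)
  = (-13, -1, -17)

(-13, -1, -17)


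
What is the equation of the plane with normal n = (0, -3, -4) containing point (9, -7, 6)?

The plane through P with normal n = (a, b, c) satisfies n·(r - P) = 0,
i.e. ax + by + cz = a·x₀ + b·y₀ + c·z₀.
d = 0·9 + (-3)·(-7) + (-4)·6
  = 0 + 21 - 24
  = -3
Equation: -3y - 4z = -3

-3y - 4z = -3


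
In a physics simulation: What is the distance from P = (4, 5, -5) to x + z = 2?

distance = |a·x₀ + b·y₀ + c·z₀ - d| / √(a² + b² + c²)
  = |1·4 + 0·5 + 1·(-5) - 2| / √(1² + 0² + 1²)
  = |4 + 0 - 5 - 2| / √(1 + 0 + 1)
  = |-3| / √2
  = 3 / 1.414
  ≈ 2.121

2.121


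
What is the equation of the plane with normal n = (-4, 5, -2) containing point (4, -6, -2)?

The plane through P with normal n = (a, b, c) satisfies n·(r - P) = 0,
i.e. ax + by + cz = a·x₀ + b·y₀ + c·z₀.
d = (-4)·4 + 5·(-6) + (-2)·(-2)
  = -16 - 30 + 4
  = -42
Equation: -4x + 5y - 2z = -42

-4x + 5y - 2z = -42


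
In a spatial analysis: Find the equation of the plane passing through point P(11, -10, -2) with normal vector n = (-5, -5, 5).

The plane through P with normal n = (a, b, c) satisfies n·(r - P) = 0,
i.e. ax + by + cz = a·x₀ + b·y₀ + c·z₀.
d = (-5)·11 + (-5)·(-10) + 5·(-2)
  = -55 + 50 - 10
  = -15
Equation: -5x - 5y + 5z = -15

-5x - 5y + 5z = -15


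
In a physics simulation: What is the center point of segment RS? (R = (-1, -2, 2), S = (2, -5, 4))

M = ((x₁+x₂)/2, (y₁+y₂)/2, (z₁+z₂)/2)
  = ((-1 + 2)/2, (-2 - 5)/2, (2 + 4)/2)
  = (1/2, -7/2, 6/2)
  = (0.5, -3.5, 3)

(0.5, -3.5, 3)


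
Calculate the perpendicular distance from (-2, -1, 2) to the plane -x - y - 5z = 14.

distance = |a·x₀ + b·y₀ + c·z₀ - d| / √(a² + b² + c²)
  = |(-1)·(-2) + (-1)·(-1) + (-5)·2 - 14| / √((-1)² + (-1)² + (-5)²)
  = |2 + 1 - 10 - 14| / √(1 + 1 + 25)
  = |-21| / √27
  = 21 / 5.196
  ≈ 4.041

4.041


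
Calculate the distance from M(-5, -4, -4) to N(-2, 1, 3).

d = √[(x₂-x₁)² + (y₂-y₁)² + (z₂-z₁)²]
  = √[3² + 5² + 7²]
  = √[9 + 25 + 49]
  = √83
  ≈ 9.11

9.11


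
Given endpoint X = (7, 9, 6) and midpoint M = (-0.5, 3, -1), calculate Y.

Y = 2M - X
  = (2·(-0.5) - 7, 2·3 - 9, 2·(-1) - 6)
  = (-1 - 7, 6 - 9, -2 - 6)
  = (-8, -3, -8)

(-8, -3, -8)


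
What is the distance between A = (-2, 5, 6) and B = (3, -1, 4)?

d = √[(x₂-x₁)² + (y₂-y₁)² + (z₂-z₁)²]
  = √[5² + (-6)² + (-2)²]
  = √[25 + 36 + 4]
  = √65
  ≈ 8.062

8.062


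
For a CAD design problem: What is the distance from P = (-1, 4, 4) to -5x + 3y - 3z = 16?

distance = |a·x₀ + b·y₀ + c·z₀ - d| / √(a² + b² + c²)
  = |(-5)·(-1) + 3·4 + (-3)·4 - 16| / √((-5)² + 3² + (-3)²)
  = |5 + 12 - 12 - 16| / √(25 + 9 + 9)
  = |-11| / √43
  = 11 / 6.557
  ≈ 1.677

1.677


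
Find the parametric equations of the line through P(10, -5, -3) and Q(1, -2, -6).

Direction vector d = Q - P = (1 - 10, -2 + 5, -6 + 3) = (-9, 3, -3)
Parametric form r = P + t·d:
x = 10 - 9t, y = -5 + 3t, z = -3 - 3t

x = 10 - 9t, y = -5 + 3t, z = -3 - 3t


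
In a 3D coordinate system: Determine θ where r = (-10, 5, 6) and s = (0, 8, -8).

r·s = (-10)·0 + 5·8 + 6·(-8) = 0 + 40 - 48 = -8
|r| = √((-10)² + 5² + 6²) = √161 ≈ 12.69
|s| = √(0² + 8² + (-8)²) = √128 ≈ 11.31
cos θ = (r·s)/(|r||s|) = -8/(12.69·11.31) ≈ -0.05573
θ = arccos(-0.05573) ≈ 93.19°

93.19°


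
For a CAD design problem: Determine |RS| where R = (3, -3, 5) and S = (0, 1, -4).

d = √[(x₂-x₁)² + (y₂-y₁)² + (z₂-z₁)²]
  = √[(-3)² + 4² + (-9)²]
  = √[9 + 16 + 81]
  = √106
  ≈ 10.3

10.3


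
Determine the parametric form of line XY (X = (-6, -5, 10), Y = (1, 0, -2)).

Direction vector d = Y - X = (1 + 6, 0 + 5, -2 - 10) = (7, 5, -12)
Parametric form r = X + t·d:
x = -6 + 7t, y = -5 + 5t, z = 10 - 12t

x = -6 + 7t, y = -5 + 5t, z = 10 - 12t


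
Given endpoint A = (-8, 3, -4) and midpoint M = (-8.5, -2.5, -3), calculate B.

B = 2M - A
  = (2·(-8.5) - (-8), 2·(-2.5) - 3, 2·(-3) - (-4))
  = (-17 + 8, -5 - 3, -6 + 4)
  = (-9, -8, -2)

(-9, -8, -2)


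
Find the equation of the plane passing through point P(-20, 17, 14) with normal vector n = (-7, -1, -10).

The plane through P with normal n = (a, b, c) satisfies n·(r - P) = 0,
i.e. ax + by + cz = a·x₀ + b·y₀ + c·z₀.
d = (-7)·(-20) + (-1)·17 + (-10)·14
  = 140 - 17 - 140
  = -17
Equation: -7x - y - 10z = -17

-7x - y - 10z = -17


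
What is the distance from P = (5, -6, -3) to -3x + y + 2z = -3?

distance = |a·x₀ + b·y₀ + c·z₀ - d| / √(a² + b² + c²)
  = |(-3)·5 + 1·(-6) + 2·(-3) - (-3)| / √((-3)² + 1² + 2²)
  = |-15 - 6 - 6 + 3| / √(9 + 1 + 4)
  = |-24| / √14
  = 24 / 3.742
  ≈ 6.414

6.414


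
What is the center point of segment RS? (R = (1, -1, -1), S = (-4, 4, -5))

M = ((x₁+x₂)/2, (y₁+y₂)/2, (z₁+z₂)/2)
  = ((1 - 4)/2, (-1 + 4)/2, (-1 - 5)/2)
  = (-3/2, 3/2, -6/2)
  = (-1.5, 1.5, -3)

(-1.5, 1.5, -3)


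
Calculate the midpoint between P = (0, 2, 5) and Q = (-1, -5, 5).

M = ((x₁+x₂)/2, (y₁+y₂)/2, (z₁+z₂)/2)
  = ((0 - 1)/2, (2 - 5)/2, (5 + 5)/2)
  = (-1/2, -3/2, 10/2)
  = (-0.5, -1.5, 5)

(-0.5, -1.5, 5)


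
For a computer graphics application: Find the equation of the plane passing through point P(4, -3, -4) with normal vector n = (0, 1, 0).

The plane through P with normal n = (a, b, c) satisfies n·(r - P) = 0,
i.e. ax + by + cz = a·x₀ + b·y₀ + c·z₀.
d = 0·4 + 1·(-3) + 0·(-4)
  = 0 - 3 + 0
  = -3
Equation: y = -3

y = -3


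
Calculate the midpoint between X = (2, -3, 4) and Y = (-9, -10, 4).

M = ((x₁+x₂)/2, (y₁+y₂)/2, (z₁+z₂)/2)
  = ((2 - 9)/2, (-3 - 10)/2, (4 + 4)/2)
  = (-7/2, -13/2, 8/2)
  = (-3.5, -6.5, 4)

(-3.5, -6.5, 4)


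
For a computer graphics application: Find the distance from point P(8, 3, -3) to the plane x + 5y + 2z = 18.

distance = |a·x₀ + b·y₀ + c·z₀ - d| / √(a² + b² + c²)
  = |1·8 + 5·3 + 2·(-3) - 18| / √(1² + 5² + 2²)
  = |8 + 15 - 6 - 18| / √(1 + 25 + 4)
  = |-1| / √30
  = 1 / 5.477
  ≈ 0.1826

0.1826


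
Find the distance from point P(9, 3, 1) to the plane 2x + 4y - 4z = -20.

distance = |a·x₀ + b·y₀ + c·z₀ - d| / √(a² + b² + c²)
  = |2·9 + 4·3 + (-4)·1 - (-20)| / √(2² + 4² + (-4)²)
  = |18 + 12 - 4 + 20| / √(4 + 16 + 16)
  = |46| / √36
  = 46 / 6
  ≈ 7.667

7.667


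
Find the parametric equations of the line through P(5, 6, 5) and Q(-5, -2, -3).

Direction vector d = Q - P = (-5 - 5, -2 - 6, -3 - 5) = (-10, -8, -8)
Parametric form r = P + t·d:
x = 5 - 10t, y = 6 - 8t, z = 5 - 8t

x = 5 - 10t, y = 6 - 8t, z = 5 - 8t


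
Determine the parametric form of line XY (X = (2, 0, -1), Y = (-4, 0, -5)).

Direction vector d = Y - X = (-4 - 2, 0 + 0, -5 + 1) = (-6, 0, -4)
Parametric form r = X + t·d:
x = 2 - 6t, y = 0, z = -1 - 4t

x = 2 - 6t, y = 0, z = -1 - 4t


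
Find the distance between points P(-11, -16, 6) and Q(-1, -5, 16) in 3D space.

d = √[(x₂-x₁)² + (y₂-y₁)² + (z₂-z₁)²]
  = √[10² + 11² + 10²]
  = √[100 + 121 + 100]
  = √321
  ≈ 17.92

17.92


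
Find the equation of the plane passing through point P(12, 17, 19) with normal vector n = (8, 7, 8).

The plane through P with normal n = (a, b, c) satisfies n·(r - P) = 0,
i.e. ax + by + cz = a·x₀ + b·y₀ + c·z₀.
d = 8·12 + 7·17 + 8·19
  = 96 + 119 + 152
  = 367
Equation: 8x + 7y + 8z = 367

8x + 7y + 8z = 367


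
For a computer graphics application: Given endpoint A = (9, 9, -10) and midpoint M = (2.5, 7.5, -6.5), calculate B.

B = 2M - A
  = (2·2.5 - 9, 2·7.5 - 9, 2·(-6.5) - (-10))
  = (5 - 9, 15 - 9, -13 + 10)
  = (-4, 6, -3)

(-4, 6, -3)


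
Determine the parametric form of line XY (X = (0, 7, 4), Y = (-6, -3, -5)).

Direction vector d = Y - X = (-6 + 0, -3 - 7, -5 - 4) = (-6, -10, -9)
Parametric form r = X + t·d:
x = 0 - 6t, y = 7 - 10t, z = 4 - 9t

x = 0 - 6t, y = 7 - 10t, z = 4 - 9t


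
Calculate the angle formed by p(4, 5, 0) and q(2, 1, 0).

p·q = 4·2 + 5·1 + 0·0 = 8 + 5 + 0 = 13
|p| = √(4² + 5² + 0²) = √41 ≈ 6.403
|q| = √(2² + 1² + 0²) = √5 ≈ 2.236
cos θ = (p·q)/(|p||q|) = 13/(6.403·2.236) ≈ 0.908
θ = arccos(0.908) ≈ 24.78°

24.78°


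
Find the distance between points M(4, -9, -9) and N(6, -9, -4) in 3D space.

d = √[(x₂-x₁)² + (y₂-y₁)² + (z₂-z₁)²]
  = √[2² + 0² + 5²]
  = √[4 + 0 + 25]
  = √29
  ≈ 5.385

5.385


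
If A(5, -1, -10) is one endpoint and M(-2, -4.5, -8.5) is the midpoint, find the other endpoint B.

B = 2M - A
  = (2·(-2) - 5, 2·(-4.5) - (-1), 2·(-8.5) - (-10))
  = (-4 - 5, -9 + 1, -17 + 10)
  = (-9, -8, -7)

(-9, -8, -7)


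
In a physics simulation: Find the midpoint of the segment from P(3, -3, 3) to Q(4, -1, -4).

M = ((x₁+x₂)/2, (y₁+y₂)/2, (z₁+z₂)/2)
  = ((3 + 4)/2, (-3 - 1)/2, (3 - 4)/2)
  = (7/2, -4/2, -1/2)
  = (3.5, -2, -0.5)

(3.5, -2, -0.5)


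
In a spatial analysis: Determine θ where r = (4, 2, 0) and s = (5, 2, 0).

r·s = 4·5 + 2·2 + 0·0 = 20 + 4 + 0 = 24
|r| = √(4² + 2² + 0²) = √20 ≈ 4.472
|s| = √(5² + 2² + 0²) = √29 ≈ 5.385
cos θ = (r·s)/(|r||s|) = 24/(4.472·5.385) ≈ 0.9965
θ = arccos(0.9965) ≈ 4.764°

4.764°


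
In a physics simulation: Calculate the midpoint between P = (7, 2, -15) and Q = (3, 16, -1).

M = ((x₁+x₂)/2, (y₁+y₂)/2, (z₁+z₂)/2)
  = ((7 + 3)/2, (2 + 16)/2, (-15 - 1)/2)
  = (10/2, 18/2, -16/2)
  = (5, 9, -8)

(5, 9, -8)


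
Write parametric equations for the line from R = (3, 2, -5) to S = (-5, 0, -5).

Direction vector d = S - R = (-5 - 3, 0 - 2, -5 + 5) = (-8, -2, 0)
Parametric form r = R + t·d:
x = 3 - 8t, y = 2 - 2t, z = -5

x = 3 - 8t, y = 2 - 2t, z = -5


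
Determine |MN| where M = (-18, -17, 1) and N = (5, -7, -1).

d = √[(x₂-x₁)² + (y₂-y₁)² + (z₂-z₁)²]
  = √[23² + 10² + (-2)²]
  = √[529 + 100 + 4]
  = √633
  ≈ 25.16

25.16


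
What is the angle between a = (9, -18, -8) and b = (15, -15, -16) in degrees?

a·b = 9·15 + (-18)·(-15) + (-8)·(-16) = 135 + 270 + 128 = 533
|a| = √(9² + (-18)² + (-8)²) = √469 ≈ 21.66
|b| = √(15² + (-15)² + (-16)²) = √706 ≈ 26.57
cos θ = (a·b)/(|a||b|) = 533/(21.66·26.57) ≈ 0.9263
θ = arccos(0.9263) ≈ 22.14°

22.14°


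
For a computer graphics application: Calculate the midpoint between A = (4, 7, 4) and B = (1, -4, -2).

M = ((x₁+x₂)/2, (y₁+y₂)/2, (z₁+z₂)/2)
  = ((4 + 1)/2, (7 - 4)/2, (4 - 2)/2)
  = (5/2, 3/2, 2/2)
  = (2.5, 1.5, 1)

(2.5, 1.5, 1)


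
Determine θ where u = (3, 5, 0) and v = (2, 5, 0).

u·v = 3·2 + 5·5 + 0·0 = 6 + 25 + 0 = 31
|u| = √(3² + 5² + 0²) = √34 ≈ 5.831
|v| = √(2² + 5² + 0²) = √29 ≈ 5.385
cos θ = (u·v)/(|u||v|) = 31/(5.831·5.385) ≈ 0.9872
θ = arccos(0.9872) ≈ 9.162°

9.162°


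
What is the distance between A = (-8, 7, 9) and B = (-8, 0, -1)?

d = √[(x₂-x₁)² + (y₂-y₁)² + (z₂-z₁)²]
  = √[0² + (-7)² + (-10)²]
  = √[0 + 49 + 100]
  = √149
  ≈ 12.21

12.21


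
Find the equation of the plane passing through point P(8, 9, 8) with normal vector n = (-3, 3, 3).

The plane through P with normal n = (a, b, c) satisfies n·(r - P) = 0,
i.e. ax + by + cz = a·x₀ + b·y₀ + c·z₀.
d = (-3)·8 + 3·9 + 3·8
  = -24 + 27 + 24
  = 27
Equation: -3x + 3y + 3z = 27

-3x + 3y + 3z = 27


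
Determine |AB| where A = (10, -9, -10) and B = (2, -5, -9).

d = √[(x₂-x₁)² + (y₂-y₁)² + (z₂-z₁)²]
  = √[(-8)² + 4² + 1²]
  = √[64 + 16 + 1]
  = √81
  ≈ 9

9


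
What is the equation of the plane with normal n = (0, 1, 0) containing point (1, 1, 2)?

The plane through P with normal n = (a, b, c) satisfies n·(r - P) = 0,
i.e. ax + by + cz = a·x₀ + b·y₀ + c·z₀.
d = 0·1 + 1·1 + 0·2
  = 0 + 1 + 0
  = 1
Equation: y = 1

y = 1


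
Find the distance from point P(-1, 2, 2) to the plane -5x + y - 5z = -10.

distance = |a·x₀ + b·y₀ + c·z₀ - d| / √(a² + b² + c²)
  = |(-5)·(-1) + 1·2 + (-5)·2 - (-10)| / √((-5)² + 1² + (-5)²)
  = |5 + 2 - 10 + 10| / √(25 + 1 + 25)
  = |7| / √51
  = 7 / 7.141
  ≈ 0.9802

0.9802


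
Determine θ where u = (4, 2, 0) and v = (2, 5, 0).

u·v = 4·2 + 2·5 + 0·0 = 8 + 10 + 0 = 18
|u| = √(4² + 2² + 0²) = √20 ≈ 4.472
|v| = √(2² + 5² + 0²) = √29 ≈ 5.385
cos θ = (u·v)/(|u||v|) = 18/(4.472·5.385) ≈ 0.7474
θ = arccos(0.7474) ≈ 41.63°

41.63°


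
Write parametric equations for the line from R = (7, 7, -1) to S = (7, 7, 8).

Direction vector d = S - R = (7 - 7, 7 - 7, 8 + 1) = (0, 0, 9)
Parametric form r = R + t·d:
x = 7, y = 7, z = -1 + 9t

x = 7, y = 7, z = -1 + 9t


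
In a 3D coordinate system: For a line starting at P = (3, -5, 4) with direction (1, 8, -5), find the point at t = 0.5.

P(t) = P + t·d
  = (3 + 1·0.5, -5 + 8·0.5, 4 + (-5)·0.5)
  = (3 + 0.5, -5 + 4, 4 - 2.5)
  = (3.5, -1, 1.5)

(3.5, -1, 1.5)


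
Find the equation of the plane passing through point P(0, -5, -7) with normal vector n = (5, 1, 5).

The plane through P with normal n = (a, b, c) satisfies n·(r - P) = 0,
i.e. ax + by + cz = a·x₀ + b·y₀ + c·z₀.
d = 5·0 + 1·(-5) + 5·(-7)
  = 0 - 5 - 35
  = -40
Equation: 5x + y + 5z = -40

5x + y + 5z = -40


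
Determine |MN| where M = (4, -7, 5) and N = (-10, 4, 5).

d = √[(x₂-x₁)² + (y₂-y₁)² + (z₂-z₁)²]
  = √[(-14)² + 11² + 0²]
  = √[196 + 121 + 0]
  = √317
  ≈ 17.8

17.8


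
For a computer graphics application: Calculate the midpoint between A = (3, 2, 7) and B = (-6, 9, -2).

M = ((x₁+x₂)/2, (y₁+y₂)/2, (z₁+z₂)/2)
  = ((3 - 6)/2, (2 + 9)/2, (7 - 2)/2)
  = (-3/2, 11/2, 5/2)
  = (-1.5, 5.5, 2.5)

(-1.5, 5.5, 2.5)


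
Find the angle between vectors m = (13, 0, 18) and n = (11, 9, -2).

m·n = 13·11 + 0·9 + 18·(-2) = 143 + 0 - 36 = 107
|m| = √(13² + 0² + 18²) = √493 ≈ 22.2
|n| = √(11² + 9² + (-2)²) = √206 ≈ 14.35
cos θ = (m·n)/(|m||n|) = 107/(22.2·14.35) ≈ 0.3358
θ = arccos(0.3358) ≈ 70.38°

70.38°


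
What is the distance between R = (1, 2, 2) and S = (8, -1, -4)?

d = √[(x₂-x₁)² + (y₂-y₁)² + (z₂-z₁)²]
  = √[7² + (-3)² + (-6)²]
  = √[49 + 9 + 36]
  = √94
  ≈ 9.695

9.695


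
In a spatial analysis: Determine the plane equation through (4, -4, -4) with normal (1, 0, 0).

The plane through P with normal n = (a, b, c) satisfies n·(r - P) = 0,
i.e. ax + by + cz = a·x₀ + b·y₀ + c·z₀.
d = 1·4 + 0·(-4) + 0·(-4)
  = 4 + 0 + 0
  = 4
Equation: x = 4

x = 4


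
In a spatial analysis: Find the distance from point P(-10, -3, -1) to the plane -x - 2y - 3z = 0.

distance = |a·x₀ + b·y₀ + c·z₀ - d| / √(a² + b² + c²)
  = |(-1)·(-10) + (-2)·(-3) + (-3)·(-1) - 0| / √((-1)² + (-2)² + (-3)²)
  = |10 + 6 + 3 + 0| / √(1 + 4 + 9)
  = |19| / √14
  = 19 / 3.742
  ≈ 5.078

5.078


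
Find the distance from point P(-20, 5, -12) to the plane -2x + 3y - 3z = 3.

distance = |a·x₀ + b·y₀ + c·z₀ - d| / √(a² + b² + c²)
  = |(-2)·(-20) + 3·5 + (-3)·(-12) - 3| / √((-2)² + 3² + (-3)²)
  = |40 + 15 + 36 - 3| / √(4 + 9 + 9)
  = |88| / √22
  = 88 / 4.69
  ≈ 18.76

18.76


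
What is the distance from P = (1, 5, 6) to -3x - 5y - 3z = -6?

distance = |a·x₀ + b·y₀ + c·z₀ - d| / √(a² + b² + c²)
  = |(-3)·1 + (-5)·5 + (-3)·6 - (-6)| / √((-3)² + (-5)² + (-3)²)
  = |-3 - 25 - 18 + 6| / √(9 + 25 + 9)
  = |-40| / √43
  = 40 / 6.557
  ≈ 6.1

6.1


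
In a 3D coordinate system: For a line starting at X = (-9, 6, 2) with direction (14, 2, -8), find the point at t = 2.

P(t) = X + t·d
  = (-9 + 14·2, 6 + 2·2, 2 + (-8)·2)
  = (-9 + 28, 6 + 4, 2 - 16)
  = (19, 10, -14)

(19, 10, -14)


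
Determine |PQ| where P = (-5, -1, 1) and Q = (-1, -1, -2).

d = √[(x₂-x₁)² + (y₂-y₁)² + (z₂-z₁)²]
  = √[4² + 0² + (-3)²]
  = √[16 + 0 + 9]
  = √25
  ≈ 5

5


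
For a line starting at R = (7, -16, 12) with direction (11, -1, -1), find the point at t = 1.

P(t) = R + t·d
  = (7 + 11·1, -16 + (-1)·1, 12 + (-1)·1)
  = (7 + 11, -16 - 1, 12 - 1)
  = (18, -17, 11)

(18, -17, 11)


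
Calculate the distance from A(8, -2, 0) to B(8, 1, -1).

d = √[(x₂-x₁)² + (y₂-y₁)² + (z₂-z₁)²]
  = √[0² + 3² + (-1)²]
  = √[0 + 9 + 1]
  = √10
  ≈ 3.162

3.162


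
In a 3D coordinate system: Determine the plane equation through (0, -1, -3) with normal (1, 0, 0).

The plane through P with normal n = (a, b, c) satisfies n·(r - P) = 0,
i.e. ax + by + cz = a·x₀ + b·y₀ + c·z₀.
d = 1·0 + 0·(-1) + 0·(-3)
  = 0 + 0 + 0
  = 0
Equation: x = 0

x = 0


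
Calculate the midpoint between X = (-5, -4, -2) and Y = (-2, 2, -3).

M = ((x₁+x₂)/2, (y₁+y₂)/2, (z₁+z₂)/2)
  = ((-5 - 2)/2, (-4 + 2)/2, (-2 - 3)/2)
  = (-7/2, -2/2, -5/2)
  = (-3.5, -1, -2.5)

(-3.5, -1, -2.5)


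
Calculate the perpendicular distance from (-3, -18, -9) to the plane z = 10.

distance = |a·x₀ + b·y₀ + c·z₀ - d| / √(a² + b² + c²)
  = |0·(-3) + 0·(-18) + 1·(-9) - 10| / √(0² + 0² + 1²)
  = |0 + 0 - 9 - 10| / √(0 + 0 + 1)
  = |-19| / √1
  = 19 / 1
  ≈ 19

19


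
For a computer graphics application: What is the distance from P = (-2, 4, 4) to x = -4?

distance = |a·x₀ + b·y₀ + c·z₀ - d| / √(a² + b² + c²)
  = |1·(-2) + 0·4 + 0·4 - (-4)| / √(1² + 0² + 0²)
  = |-2 + 0 + 0 + 4| / √(1 + 0 + 0)
  = |2| / √1
  = 2 / 1
  ≈ 2

2


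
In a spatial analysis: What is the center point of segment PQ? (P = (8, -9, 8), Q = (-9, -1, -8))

M = ((x₁+x₂)/2, (y₁+y₂)/2, (z₁+z₂)/2)
  = ((8 - 9)/2, (-9 - 1)/2, (8 - 8)/2)
  = (-1/2, -10/2, 0/2)
  = (-0.5, -5, 0)

(-0.5, -5, 0)


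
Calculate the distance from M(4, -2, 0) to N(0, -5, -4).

d = √[(x₂-x₁)² + (y₂-y₁)² + (z₂-z₁)²]
  = √[(-4)² + (-3)² + (-4)²]
  = √[16 + 9 + 16]
  = √41
  ≈ 6.403

6.403


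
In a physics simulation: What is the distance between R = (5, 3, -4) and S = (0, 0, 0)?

d = √[(x₂-x₁)² + (y₂-y₁)² + (z₂-z₁)²]
  = √[(-5)² + (-3)² + 4²]
  = √[25 + 9 + 16]
  = √50
  ≈ 7.071

7.071


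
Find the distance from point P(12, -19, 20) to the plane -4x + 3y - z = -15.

distance = |a·x₀ + b·y₀ + c·z₀ - d| / √(a² + b² + c²)
  = |(-4)·12 + 3·(-19) + (-1)·20 - (-15)| / √((-4)² + 3² + (-1)²)
  = |-48 - 57 - 20 + 15| / √(16 + 9 + 1)
  = |-110| / √26
  = 110 / 5.099
  ≈ 21.57

21.57


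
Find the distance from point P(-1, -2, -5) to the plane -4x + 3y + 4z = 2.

distance = |a·x₀ + b·y₀ + c·z₀ - d| / √(a² + b² + c²)
  = |(-4)·(-1) + 3·(-2) + 4·(-5) - 2| / √((-4)² + 3² + 4²)
  = |4 - 6 - 20 - 2| / √(16 + 9 + 16)
  = |-24| / √41
  = 24 / 6.403
  ≈ 3.748

3.748


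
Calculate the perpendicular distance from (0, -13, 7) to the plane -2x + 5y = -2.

distance = |a·x₀ + b·y₀ + c·z₀ - d| / √(a² + b² + c²)
  = |(-2)·0 + 5·(-13) + 0·7 - (-2)| / √((-2)² + 5² + 0²)
  = |0 - 65 + 0 + 2| / √(4 + 25 + 0)
  = |-63| / √29
  = 63 / 5.385
  ≈ 11.7

11.7


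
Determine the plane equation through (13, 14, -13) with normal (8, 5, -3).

The plane through P with normal n = (a, b, c) satisfies n·(r - P) = 0,
i.e. ax + by + cz = a·x₀ + b·y₀ + c·z₀.
d = 8·13 + 5·14 + (-3)·(-13)
  = 104 + 70 + 39
  = 213
Equation: 8x + 5y - 3z = 213

8x + 5y - 3z = 213


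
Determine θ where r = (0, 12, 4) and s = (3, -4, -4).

r·s = 0·3 + 12·(-4) + 4·(-4) = 0 - 48 - 16 = -64
|r| = √(0² + 12² + 4²) = √160 ≈ 12.65
|s| = √(3² + (-4)² + (-4)²) = √41 ≈ 6.403
cos θ = (r·s)/(|r||s|) = -64/(12.65·6.403) ≈ -0.7902
θ = arccos(-0.7902) ≈ 142.2°

142.2°


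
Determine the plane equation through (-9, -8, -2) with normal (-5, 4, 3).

The plane through P with normal n = (a, b, c) satisfies n·(r - P) = 0,
i.e. ax + by + cz = a·x₀ + b·y₀ + c·z₀.
d = (-5)·(-9) + 4·(-8) + 3·(-2)
  = 45 - 32 - 6
  = 7
Equation: -5x + 4y + 3z = 7

-5x + 4y + 3z = 7


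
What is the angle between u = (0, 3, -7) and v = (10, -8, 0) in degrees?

u·v = 0·10 + 3·(-8) + (-7)·0 = 0 - 24 + 0 = -24
|u| = √(0² + 3² + (-7)²) = √58 ≈ 7.616
|v| = √(10² + (-8)² + 0²) = √164 ≈ 12.81
cos θ = (u·v)/(|u||v|) = -24/(7.616·12.81) ≈ -0.2461
θ = arccos(-0.2461) ≈ 104.2°

104.2°


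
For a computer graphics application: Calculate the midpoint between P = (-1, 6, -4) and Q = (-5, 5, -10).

M = ((x₁+x₂)/2, (y₁+y₂)/2, (z₁+z₂)/2)
  = ((-1 - 5)/2, (6 + 5)/2, (-4 - 10)/2)
  = (-6/2, 11/2, -14/2)
  = (-3, 5.5, -7)

(-3, 5.5, -7)


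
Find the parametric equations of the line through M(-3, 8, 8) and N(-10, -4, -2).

Direction vector d = N - M = (-10 + 3, -4 - 8, -2 - 8) = (-7, -12, -10)
Parametric form r = M + t·d:
x = -3 - 7t, y = 8 - 12t, z = 8 - 10t

x = -3 - 7t, y = 8 - 12t, z = 8 - 10t


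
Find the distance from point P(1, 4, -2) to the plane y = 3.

distance = |a·x₀ + b·y₀ + c·z₀ - d| / √(a² + b² + c²)
  = |0·1 + 1·4 + 0·(-2) - 3| / √(0² + 1² + 0²)
  = |0 + 4 + 0 - 3| / √(0 + 1 + 0)
  = |1| / √1
  = 1 / 1
  ≈ 1

1


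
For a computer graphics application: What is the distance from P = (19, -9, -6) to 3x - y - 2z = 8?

distance = |a·x₀ + b·y₀ + c·z₀ - d| / √(a² + b² + c²)
  = |3·19 + (-1)·(-9) + (-2)·(-6) - 8| / √(3² + (-1)² + (-2)²)
  = |57 + 9 + 12 - 8| / √(9 + 1 + 4)
  = |70| / √14
  = 70 / 3.742
  ≈ 18.71

18.71


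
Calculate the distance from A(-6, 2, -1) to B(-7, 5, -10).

d = √[(x₂-x₁)² + (y₂-y₁)² + (z₂-z₁)²]
  = √[(-1)² + 3² + (-9)²]
  = √[1 + 9 + 81]
  = √91
  ≈ 9.539

9.539


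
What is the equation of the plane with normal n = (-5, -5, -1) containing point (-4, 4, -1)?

The plane through P with normal n = (a, b, c) satisfies n·(r - P) = 0,
i.e. ax + by + cz = a·x₀ + b·y₀ + c·z₀.
d = (-5)·(-4) + (-5)·4 + (-1)·(-1)
  = 20 - 20 + 1
  = 1
Equation: -5x - 5y - z = 1

-5x - 5y - z = 1


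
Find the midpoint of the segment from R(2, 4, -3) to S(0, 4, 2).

M = ((x₁+x₂)/2, (y₁+y₂)/2, (z₁+z₂)/2)
  = ((2 + 0)/2, (4 + 4)/2, (-3 + 2)/2)
  = (2/2, 8/2, -1/2)
  = (1, 4, -0.5)

(1, 4, -0.5)


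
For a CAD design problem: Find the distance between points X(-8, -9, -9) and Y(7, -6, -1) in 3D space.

d = √[(x₂-x₁)² + (y₂-y₁)² + (z₂-z₁)²]
  = √[15² + 3² + 8²]
  = √[225 + 9 + 64]
  = √298
  ≈ 17.26

17.26


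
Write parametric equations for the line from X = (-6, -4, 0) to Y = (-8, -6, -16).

Direction vector d = Y - X = (-8 + 6, -6 + 4, -16 + 0) = (-2, -2, -16)
Parametric form r = X + t·d:
x = -6 - 2t, y = -4 - 2t, z = 0 - 16t

x = -6 - 2t, y = -4 - 2t, z = 0 - 16t


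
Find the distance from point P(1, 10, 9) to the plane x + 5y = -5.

distance = |a·x₀ + b·y₀ + c·z₀ - d| / √(a² + b² + c²)
  = |1·1 + 5·10 + 0·9 - (-5)| / √(1² + 5² + 0²)
  = |1 + 50 + 0 + 5| / √(1 + 25 + 0)
  = |56| / √26
  = 56 / 5.099
  ≈ 10.98

10.98


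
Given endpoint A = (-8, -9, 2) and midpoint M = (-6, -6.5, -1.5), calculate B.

B = 2M - A
  = (2·(-6) - (-8), 2·(-6.5) - (-9), 2·(-1.5) - 2)
  = (-12 + 8, -13 + 9, -3 - 2)
  = (-4, -4, -5)

(-4, -4, -5)


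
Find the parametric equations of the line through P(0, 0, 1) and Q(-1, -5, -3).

Direction vector d = Q - P = (-1 + 0, -5 + 0, -3 - 1) = (-1, -5, -4)
Parametric form r = P + t·d:
x = 0 - t, y = 0 - 5t, z = 1 - 4t

x = 0 - t, y = 0 - 5t, z = 1 - 4t


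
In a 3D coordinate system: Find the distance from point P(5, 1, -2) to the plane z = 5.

distance = |a·x₀ + b·y₀ + c·z₀ - d| / √(a² + b² + c²)
  = |0·5 + 0·1 + 1·(-2) - 5| / √(0² + 0² + 1²)
  = |0 + 0 - 2 - 5| / √(0 + 0 + 1)
  = |-7| / √1
  = 7 / 1
  ≈ 7

7


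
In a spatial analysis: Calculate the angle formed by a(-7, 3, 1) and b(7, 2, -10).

a·b = (-7)·7 + 3·2 + 1·(-10) = -49 + 6 - 10 = -53
|a| = √((-7)² + 3² + 1²) = √59 ≈ 7.681
|b| = √(7² + 2² + (-10)²) = √153 ≈ 12.37
cos θ = (a·b)/(|a||b|) = -53/(7.681·12.37) ≈ -0.5578
θ = arccos(-0.5578) ≈ 123.9°

123.9°


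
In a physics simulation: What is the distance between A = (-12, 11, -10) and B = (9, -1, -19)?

d = √[(x₂-x₁)² + (y₂-y₁)² + (z₂-z₁)²]
  = √[21² + (-12)² + (-9)²]
  = √[441 + 144 + 81]
  = √666
  ≈ 25.81

25.81


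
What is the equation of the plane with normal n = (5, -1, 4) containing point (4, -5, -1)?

The plane through P with normal n = (a, b, c) satisfies n·(r - P) = 0,
i.e. ax + by + cz = a·x₀ + b·y₀ + c·z₀.
d = 5·4 + (-1)·(-5) + 4·(-1)
  = 20 + 5 - 4
  = 21
Equation: 5x - y + 4z = 21

5x - y + 4z = 21


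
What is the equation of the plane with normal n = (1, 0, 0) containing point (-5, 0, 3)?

The plane through P with normal n = (a, b, c) satisfies n·(r - P) = 0,
i.e. ax + by + cz = a·x₀ + b·y₀ + c·z₀.
d = 1·(-5) + 0·0 + 0·3
  = -5 + 0 + 0
  = -5
Equation: x = -5

x = -5


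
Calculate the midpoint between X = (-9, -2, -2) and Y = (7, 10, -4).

M = ((x₁+x₂)/2, (y₁+y₂)/2, (z₁+z₂)/2)
  = ((-9 + 7)/2, (-2 + 10)/2, (-2 - 4)/2)
  = (-2/2, 8/2, -6/2)
  = (-1, 4, -3)

(-1, 4, -3)


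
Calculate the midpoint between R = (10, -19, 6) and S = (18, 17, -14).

M = ((x₁+x₂)/2, (y₁+y₂)/2, (z₁+z₂)/2)
  = ((10 + 18)/2, (-19 + 17)/2, (6 - 14)/2)
  = (28/2, -2/2, -8/2)
  = (14, -1, -4)

(14, -1, -4)


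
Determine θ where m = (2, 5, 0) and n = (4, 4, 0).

m·n = 2·4 + 5·4 + 0·0 = 8 + 20 + 0 = 28
|m| = √(2² + 5² + 0²) = √29 ≈ 5.385
|n| = √(4² + 4² + 0²) = √32 ≈ 5.657
cos θ = (m·n)/(|m||n|) = 28/(5.385·5.657) ≈ 0.9191
θ = arccos(0.9191) ≈ 23.2°

23.2°


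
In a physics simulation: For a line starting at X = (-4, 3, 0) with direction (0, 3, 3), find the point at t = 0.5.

P(t) = X + t·d
  = (-4 + 0·0.5, 3 + 3·0.5, 0 + 3·0.5)
  = (-4 + 0, 3 + 1.5, 0 + 1.5)
  = (-4, 4.5, 1.5)

(-4, 4.5, 1.5)


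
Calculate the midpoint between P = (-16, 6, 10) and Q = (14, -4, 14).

M = ((x₁+x₂)/2, (y₁+y₂)/2, (z₁+z₂)/2)
  = ((-16 + 14)/2, (6 - 4)/2, (10 + 14)/2)
  = (-2/2, 2/2, 24/2)
  = (-1, 1, 12)

(-1, 1, 12)


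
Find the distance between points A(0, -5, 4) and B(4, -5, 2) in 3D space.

d = √[(x₂-x₁)² + (y₂-y₁)² + (z₂-z₁)²]
  = √[4² + 0² + (-2)²]
  = √[16 + 0 + 4]
  = √20
  ≈ 4.472

4.472


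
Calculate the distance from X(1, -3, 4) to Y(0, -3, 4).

d = √[(x₂-x₁)² + (y₂-y₁)² + (z₂-z₁)²]
  = √[(-1)² + 0² + 0²]
  = √[1 + 0 + 0]
  = √1
  ≈ 1

1


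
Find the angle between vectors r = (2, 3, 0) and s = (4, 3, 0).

r·s = 2·4 + 3·3 + 0·0 = 8 + 9 + 0 = 17
|r| = √(2² + 3² + 0²) = √13 ≈ 3.606
|s| = √(4² + 3² + 0²) = √25 ≈ 5
cos θ = (r·s)/(|r||s|) = 17/(3.606·5) ≈ 0.943
θ = arccos(0.943) ≈ 19.44°

19.44°


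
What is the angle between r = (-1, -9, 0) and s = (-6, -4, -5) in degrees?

r·s = (-1)·(-6) + (-9)·(-4) + 0·(-5) = 6 + 36 + 0 = 42
|r| = √((-1)² + (-9)² + 0²) = √82 ≈ 9.055
|s| = √((-6)² + (-4)² + (-5)²) = √77 ≈ 8.775
cos θ = (r·s)/(|r||s|) = 42/(9.055·8.775) ≈ 0.5286
θ = arccos(0.5286) ≈ 58.09°

58.09°


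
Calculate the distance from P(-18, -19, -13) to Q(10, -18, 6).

d = √[(x₂-x₁)² + (y₂-y₁)² + (z₂-z₁)²]
  = √[28² + 1² + 19²]
  = √[784 + 1 + 361]
  = √1146
  ≈ 33.85

33.85
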